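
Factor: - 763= - 7^1 * 109^1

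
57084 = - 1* ( - 57084) 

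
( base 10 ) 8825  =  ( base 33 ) 83E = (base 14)3305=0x2279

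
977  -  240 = 737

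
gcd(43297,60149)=1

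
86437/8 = 10804 + 5/8 = 10804.62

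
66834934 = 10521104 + 56313830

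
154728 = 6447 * 24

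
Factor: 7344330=2^1*3^1* 5^1*7^1 * 41^1*853^1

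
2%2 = 0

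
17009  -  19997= - 2988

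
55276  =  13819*4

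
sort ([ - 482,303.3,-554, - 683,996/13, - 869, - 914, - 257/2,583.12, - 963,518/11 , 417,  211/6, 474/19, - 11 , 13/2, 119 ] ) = [- 963,-914,-869, - 683, - 554, -482, - 257/2, - 11,13/2 , 474/19, 211/6,518/11, 996/13 , 119,303.3,417 , 583.12 ] 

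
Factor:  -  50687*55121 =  - 7^1*11^1*13^1*557^1*5011^1 = -  2793918127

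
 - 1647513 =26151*( - 63 ) 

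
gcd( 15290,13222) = 22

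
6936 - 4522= 2414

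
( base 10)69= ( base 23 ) 30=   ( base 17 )41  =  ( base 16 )45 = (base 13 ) 54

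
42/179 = 42/179 = 0.23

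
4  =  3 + 1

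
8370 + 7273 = 15643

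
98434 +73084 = 171518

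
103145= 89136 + 14009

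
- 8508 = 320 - 8828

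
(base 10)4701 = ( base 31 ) 4rk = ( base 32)4IT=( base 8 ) 11135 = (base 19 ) D08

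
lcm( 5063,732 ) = 60756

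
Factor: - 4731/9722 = - 2^( - 1)*3^1*19^1*83^1*  4861^( - 1)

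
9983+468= 10451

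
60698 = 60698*1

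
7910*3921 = 31015110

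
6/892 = 3/446 = 0.01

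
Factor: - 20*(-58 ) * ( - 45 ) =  - 52200 = - 2^3*3^2*5^2 *29^1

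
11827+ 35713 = 47540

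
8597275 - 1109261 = 7488014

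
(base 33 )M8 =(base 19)20C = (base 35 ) ky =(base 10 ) 734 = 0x2de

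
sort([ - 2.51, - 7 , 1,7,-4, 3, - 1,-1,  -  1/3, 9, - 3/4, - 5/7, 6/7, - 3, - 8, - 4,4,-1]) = [-8, - 7, - 4, - 4, - 3,  -  2.51,-1, - 1, - 1, - 3/4, - 5/7, - 1/3,6/7 , 1,3,4,7, 9] 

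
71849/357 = 71849/357 = 201.26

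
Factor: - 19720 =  - 2^3*5^1*17^1*29^1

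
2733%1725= 1008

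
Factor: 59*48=2^4*3^1*59^1 = 2832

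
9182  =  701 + 8481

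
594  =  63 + 531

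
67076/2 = 33538 = 33538.00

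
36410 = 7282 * 5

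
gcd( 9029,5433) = 1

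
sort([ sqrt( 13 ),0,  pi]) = [ 0,pi , sqrt( 13 ) ]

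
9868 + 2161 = 12029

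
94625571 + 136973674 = 231599245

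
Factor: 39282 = 2^1*3^1 * 6547^1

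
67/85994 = 67/85994= 0.00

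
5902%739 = 729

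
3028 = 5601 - 2573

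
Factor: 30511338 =2^1*3^1*11^1*13^1 * 43^1* 827^1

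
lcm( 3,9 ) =9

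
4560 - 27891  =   - 23331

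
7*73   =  511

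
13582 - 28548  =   - 14966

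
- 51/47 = - 2 + 43/47  =  -  1.09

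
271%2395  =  271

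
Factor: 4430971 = 19^1*101^1 *2309^1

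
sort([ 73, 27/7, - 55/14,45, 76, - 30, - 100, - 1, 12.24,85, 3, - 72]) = [- 100, - 72, - 30, - 55/14, - 1 , 3,  27/7, 12.24,45, 73,  76,85 ]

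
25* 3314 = 82850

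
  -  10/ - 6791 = 10/6791 = 0.00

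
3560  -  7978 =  - 4418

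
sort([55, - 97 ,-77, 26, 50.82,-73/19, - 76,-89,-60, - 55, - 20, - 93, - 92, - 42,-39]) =[ - 97,-93, - 92,-89, - 77 ,-76, - 60,-55,-42,- 39, - 20,- 73/19,26, 50.82, 55 ]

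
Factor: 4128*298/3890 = 615072/1945=2^5* 3^1*5^ ( - 1)  *  43^1*149^1*389^(-1 )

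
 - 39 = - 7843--7804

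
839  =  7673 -6834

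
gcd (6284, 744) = 4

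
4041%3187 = 854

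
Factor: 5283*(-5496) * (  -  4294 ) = 2^4 * 3^3*19^1*113^1*229^1*587^1 = 124677870192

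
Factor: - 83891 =- 83891^1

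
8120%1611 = 65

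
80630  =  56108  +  24522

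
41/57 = 41/57 = 0.72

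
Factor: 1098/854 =3^2*7^(  -  1 ) = 9/7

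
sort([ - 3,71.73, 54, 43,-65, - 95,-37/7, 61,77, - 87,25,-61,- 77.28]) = [-95, - 87, - 77.28, - 65,  -  61, - 37/7 , - 3,25, 43,54, 61 , 71.73,  77 ]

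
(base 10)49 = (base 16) 31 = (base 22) 25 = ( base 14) 37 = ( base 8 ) 61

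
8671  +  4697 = 13368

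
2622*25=65550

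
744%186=0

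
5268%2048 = 1172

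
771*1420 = 1094820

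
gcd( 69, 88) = 1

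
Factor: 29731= 13^1*2287^1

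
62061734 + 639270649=701332383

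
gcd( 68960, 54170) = 10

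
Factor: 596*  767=2^2*13^1*59^1*149^1 = 457132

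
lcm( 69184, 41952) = 3943488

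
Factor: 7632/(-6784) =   -  9/8=-2^( - 3 ) * 3^2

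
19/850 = 19/850 =0.02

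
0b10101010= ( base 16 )AA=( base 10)170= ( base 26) 6E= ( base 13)101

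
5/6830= 1/1366 = 0.00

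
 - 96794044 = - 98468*983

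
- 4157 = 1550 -5707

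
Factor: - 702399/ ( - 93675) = 234133/31225  =  5^(  -  2 )*137^1*1249^( - 1)*1709^1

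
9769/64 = 152 + 41/64 =152.64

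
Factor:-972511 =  - 83^1*11717^1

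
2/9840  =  1/4920=0.00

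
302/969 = 302/969= 0.31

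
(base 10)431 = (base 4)12233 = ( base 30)eb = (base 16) 1AF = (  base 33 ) D2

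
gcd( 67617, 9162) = 9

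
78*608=47424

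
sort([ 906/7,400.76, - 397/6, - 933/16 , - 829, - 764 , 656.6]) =[ - 829 ,-764, - 397/6, - 933/16, 906/7  ,  400.76,656.6] 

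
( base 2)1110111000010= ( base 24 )d5a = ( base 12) 44AA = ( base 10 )7618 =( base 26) b70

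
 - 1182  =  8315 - 9497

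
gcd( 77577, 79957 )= 1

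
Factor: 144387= 3^2 * 61^1*263^1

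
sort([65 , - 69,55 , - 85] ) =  [ - 85, - 69,55, 65] 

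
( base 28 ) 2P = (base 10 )81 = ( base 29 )2n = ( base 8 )121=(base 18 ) 49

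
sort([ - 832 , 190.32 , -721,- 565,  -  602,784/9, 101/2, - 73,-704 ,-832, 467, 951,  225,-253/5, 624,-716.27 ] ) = [ - 832,-832 ,  -  721, - 716.27 , - 704,- 602, - 565, - 73 ,-253/5,101/2 , 784/9, 190.32 , 225,467,  624,  951]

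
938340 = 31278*30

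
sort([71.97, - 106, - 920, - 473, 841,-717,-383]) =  [ - 920,  -  717, - 473, - 383 , - 106,  71.97,841] 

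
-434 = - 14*31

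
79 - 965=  - 886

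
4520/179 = 4520/179= 25.25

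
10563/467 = 10563/467 = 22.62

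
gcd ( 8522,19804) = 2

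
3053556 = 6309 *484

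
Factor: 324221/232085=5^(- 1)*7^( - 1)*19^( - 1)*929^1  =  929/665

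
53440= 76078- 22638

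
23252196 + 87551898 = 110804094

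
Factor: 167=167^1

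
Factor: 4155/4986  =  5/6 = 2^( - 1)*3^(-1)*5^1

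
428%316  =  112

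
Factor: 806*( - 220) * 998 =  - 2^4*5^1*11^1*13^1*31^1* 499^1  =  - 176965360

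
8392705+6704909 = 15097614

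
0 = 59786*0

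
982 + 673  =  1655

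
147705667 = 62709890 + 84995777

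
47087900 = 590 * 79810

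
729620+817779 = 1547399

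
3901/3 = 1300 + 1/3 = 1300.33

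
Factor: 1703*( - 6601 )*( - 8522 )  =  95800088566 = 2^1*7^1*13^1*23^1*41^1*131^1*4261^1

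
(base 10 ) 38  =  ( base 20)1i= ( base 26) 1C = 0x26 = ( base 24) 1E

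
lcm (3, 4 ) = 12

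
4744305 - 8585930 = -3841625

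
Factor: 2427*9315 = 3^5*5^1*23^1*809^1 = 22607505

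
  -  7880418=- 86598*91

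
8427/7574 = 8427/7574 = 1.11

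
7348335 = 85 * 86451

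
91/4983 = 91/4983  =  0.02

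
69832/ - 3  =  -69832/3 = - 23277.33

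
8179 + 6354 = 14533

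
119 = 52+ 67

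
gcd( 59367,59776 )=1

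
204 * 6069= 1238076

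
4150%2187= 1963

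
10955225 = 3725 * 2941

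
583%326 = 257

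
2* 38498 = 76996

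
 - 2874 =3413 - 6287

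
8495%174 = 143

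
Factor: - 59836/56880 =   -  14959/14220 = - 2^(  -  2 )*3^( - 2) * 5^(-1 )*7^1*79^( - 1)*2137^1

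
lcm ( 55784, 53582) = 4072232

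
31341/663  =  10447/221 = 47.27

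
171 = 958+-787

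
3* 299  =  897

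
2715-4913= - 2198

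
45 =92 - 47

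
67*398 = 26666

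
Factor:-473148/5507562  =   - 2^1 * 3^2*13^1*337^1 *917927^(- 1)=- 78858/917927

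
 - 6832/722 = - 10+ 194/361 = -9.46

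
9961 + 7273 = 17234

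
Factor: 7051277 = 17^1*103^1*4027^1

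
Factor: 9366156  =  2^2*3^2*260171^1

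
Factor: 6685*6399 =42777315 = 3^4*5^1*7^1*79^1*191^1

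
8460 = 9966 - 1506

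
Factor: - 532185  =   - 3^1*5^1*17^1*2087^1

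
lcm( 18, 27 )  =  54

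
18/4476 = 3/746 = 0.00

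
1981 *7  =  13867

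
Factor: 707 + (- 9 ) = 2^1 * 349^1 = 698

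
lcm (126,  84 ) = 252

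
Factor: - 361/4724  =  -2^( - 2)*19^2*1181^( - 1 ) 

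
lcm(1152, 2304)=2304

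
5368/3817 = 488/347 = 1.41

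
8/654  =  4/327= 0.01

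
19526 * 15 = 292890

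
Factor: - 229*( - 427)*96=9387168 = 2^5*3^1*7^1 * 61^1*229^1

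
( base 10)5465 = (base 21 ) C85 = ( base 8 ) 12531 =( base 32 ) 5ap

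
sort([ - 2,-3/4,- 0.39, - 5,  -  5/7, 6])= [ - 5,-2, - 3/4, - 5/7,-0.39,6 ]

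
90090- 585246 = -495156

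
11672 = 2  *5836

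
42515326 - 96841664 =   -  54326338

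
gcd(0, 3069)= 3069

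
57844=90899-33055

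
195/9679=195/9679 = 0.02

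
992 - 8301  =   - 7309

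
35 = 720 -685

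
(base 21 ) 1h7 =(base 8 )1445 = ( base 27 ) 12M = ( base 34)NN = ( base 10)805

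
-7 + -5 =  - 12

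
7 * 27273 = 190911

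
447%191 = 65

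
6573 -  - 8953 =15526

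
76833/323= 76833/323 = 237.87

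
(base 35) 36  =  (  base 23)4J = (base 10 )111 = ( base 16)6f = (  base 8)157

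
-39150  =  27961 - 67111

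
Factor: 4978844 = 2^2*13^1*95747^1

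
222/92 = 111/46= 2.41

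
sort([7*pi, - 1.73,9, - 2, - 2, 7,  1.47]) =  [ - 2 ,-2, -1.73 , 1.47, 7, 9,7 * pi]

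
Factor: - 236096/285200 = -2^2*5^(-2)*7^1*17^1*23^( - 1) =-476/575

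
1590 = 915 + 675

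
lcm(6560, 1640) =6560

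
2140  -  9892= - 7752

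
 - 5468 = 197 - 5665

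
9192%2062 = 944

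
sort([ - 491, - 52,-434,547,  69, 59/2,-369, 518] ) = [-491 , - 434, - 369,-52,59/2,69,518,547]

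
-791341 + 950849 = 159508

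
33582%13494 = 6594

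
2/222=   1/111 = 0.01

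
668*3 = 2004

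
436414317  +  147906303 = 584320620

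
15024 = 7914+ 7110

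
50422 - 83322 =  - 32900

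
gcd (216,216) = 216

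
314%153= 8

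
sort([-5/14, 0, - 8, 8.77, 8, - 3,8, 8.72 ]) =[ - 8, - 3, - 5/14,0, 8,8, 8.72,8.77 ] 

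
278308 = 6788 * 41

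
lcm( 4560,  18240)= 18240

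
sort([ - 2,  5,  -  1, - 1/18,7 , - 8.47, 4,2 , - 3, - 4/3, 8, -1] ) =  [ - 8.47, - 3, - 2, - 4/3, - 1, - 1,-1/18, 2, 4, 5, 7, 8 ] 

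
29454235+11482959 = 40937194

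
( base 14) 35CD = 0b10010010110001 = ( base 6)111253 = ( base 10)9393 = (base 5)300033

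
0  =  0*89697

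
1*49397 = 49397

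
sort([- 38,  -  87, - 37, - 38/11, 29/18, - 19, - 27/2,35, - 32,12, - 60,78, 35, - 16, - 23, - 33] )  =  [-87 ,- 60 , -38, - 37,-33,-32, - 23,  -  19, - 16, - 27/2, - 38/11, 29/18,12,35,35,78]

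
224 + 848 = 1072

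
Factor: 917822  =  2^1*37^1*79^1* 157^1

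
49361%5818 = 2817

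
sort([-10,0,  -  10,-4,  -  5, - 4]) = [ -10,-10,-5, - 4,-4,0]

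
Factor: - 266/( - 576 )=133/288 = 2^(-5) * 3^( - 2) * 7^1*19^1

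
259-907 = -648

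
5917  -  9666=-3749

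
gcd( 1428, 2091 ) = 51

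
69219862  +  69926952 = 139146814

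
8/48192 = 1/6024  =  0.00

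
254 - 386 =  - 132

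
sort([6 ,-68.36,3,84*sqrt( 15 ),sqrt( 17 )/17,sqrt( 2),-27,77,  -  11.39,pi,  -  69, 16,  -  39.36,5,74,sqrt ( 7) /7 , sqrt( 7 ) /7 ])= [  -  69  ,-68.36,-39.36, - 27,  -  11.39, sqrt(17)/17,sqrt(7 ) /7 , sqrt( 7)/7,sqrt( 2) , 3,pi, 5, 6,16,74,  77,84*sqrt(15) ]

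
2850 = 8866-6016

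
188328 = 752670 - 564342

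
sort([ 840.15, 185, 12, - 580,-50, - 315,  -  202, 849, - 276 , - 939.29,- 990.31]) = [ - 990.31, - 939.29, - 580, - 315, - 276, - 202, - 50, 12, 185,840.15,  849] 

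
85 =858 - 773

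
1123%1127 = 1123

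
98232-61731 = 36501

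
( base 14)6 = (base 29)6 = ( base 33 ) 6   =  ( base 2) 110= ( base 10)6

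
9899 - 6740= 3159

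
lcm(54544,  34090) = 272720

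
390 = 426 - 36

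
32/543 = 32/543 = 0.06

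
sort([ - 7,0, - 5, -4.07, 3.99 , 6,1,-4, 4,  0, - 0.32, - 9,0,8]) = [ - 9,  -  7, - 5 , - 4.07,- 4, - 0.32,0,0,0,1,3.99,4 , 6,  8]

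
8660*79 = 684140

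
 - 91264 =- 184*496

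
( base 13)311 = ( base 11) 434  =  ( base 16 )209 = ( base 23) mf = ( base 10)521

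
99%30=9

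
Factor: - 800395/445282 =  - 2^( - 1)*5^1*67^(-1 ) *3323^( - 1) *160079^1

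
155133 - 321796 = - 166663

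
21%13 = 8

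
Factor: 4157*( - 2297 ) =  - 9548629 = - 2297^1 *4157^1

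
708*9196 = 6510768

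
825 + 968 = 1793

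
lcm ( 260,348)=22620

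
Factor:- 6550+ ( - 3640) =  - 2^1 * 5^1*1019^1 = - 10190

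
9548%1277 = 609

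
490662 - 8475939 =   -  7985277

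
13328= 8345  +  4983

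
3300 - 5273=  - 1973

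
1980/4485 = 132/299  =  0.44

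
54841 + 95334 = 150175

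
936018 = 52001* 18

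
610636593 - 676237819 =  - 65601226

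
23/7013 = 23/7013=0.00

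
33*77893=2570469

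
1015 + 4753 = 5768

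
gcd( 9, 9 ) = 9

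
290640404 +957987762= 1248628166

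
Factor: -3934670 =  - 2^1 * 5^1*257^1*1531^1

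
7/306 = 7/306 = 0.02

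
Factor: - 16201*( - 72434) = 1173503234 = 2^1*17^1*953^1*36217^1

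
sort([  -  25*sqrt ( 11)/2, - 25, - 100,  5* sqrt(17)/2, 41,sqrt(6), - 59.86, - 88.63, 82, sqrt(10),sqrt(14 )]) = [- 100, - 88.63, - 59.86  , - 25*sqrt(11) /2, - 25, sqrt(6 ), sqrt(10 ), sqrt(14 ), 5*sqrt(17)/2, 41 , 82]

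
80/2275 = 16/455 = 0.04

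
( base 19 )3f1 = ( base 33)18g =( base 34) 169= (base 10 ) 1369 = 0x559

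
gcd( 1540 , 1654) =2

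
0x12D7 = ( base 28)647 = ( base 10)4823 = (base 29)5l9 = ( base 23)92g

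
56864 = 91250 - 34386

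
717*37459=26858103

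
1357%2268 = 1357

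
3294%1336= 622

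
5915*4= 23660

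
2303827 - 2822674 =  - 518847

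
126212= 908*139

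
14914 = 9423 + 5491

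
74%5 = 4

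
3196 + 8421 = 11617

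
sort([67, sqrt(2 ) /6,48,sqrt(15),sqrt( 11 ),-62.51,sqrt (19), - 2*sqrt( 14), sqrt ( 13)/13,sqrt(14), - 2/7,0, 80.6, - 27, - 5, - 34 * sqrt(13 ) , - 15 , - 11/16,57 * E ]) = [ -34 *sqrt(13 ), - 62.51, - 27,- 15, - 2  *sqrt(14), - 5, - 11/16, - 2/7, 0,sqrt (2) /6 , sqrt(13 ) /13,sqrt( 11),sqrt ( 14 ),sqrt( 15), sqrt(19),48, 67,80.6, 57 *E] 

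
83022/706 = 117+210/353 = 117.59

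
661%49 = 24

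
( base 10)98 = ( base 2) 1100010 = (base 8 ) 142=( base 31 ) 35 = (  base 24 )42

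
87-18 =69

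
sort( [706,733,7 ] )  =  [ 7, 706, 733]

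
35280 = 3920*9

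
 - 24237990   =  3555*( - 6818) 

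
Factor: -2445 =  - 3^1*5^1*163^1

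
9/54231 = 3/18077  =  0.00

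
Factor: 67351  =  47^1 * 1433^1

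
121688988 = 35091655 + 86597333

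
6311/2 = 3155 + 1/2 = 3155.50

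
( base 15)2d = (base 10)43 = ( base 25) 1I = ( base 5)133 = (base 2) 101011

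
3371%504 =347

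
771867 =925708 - 153841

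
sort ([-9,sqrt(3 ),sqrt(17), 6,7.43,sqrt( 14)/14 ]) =[ - 9, sqrt( 14)/14,sqrt( 3),  sqrt( 17),6,7.43 ]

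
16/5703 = 16/5703=0.00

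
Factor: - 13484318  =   - 2^1*31^1*217489^1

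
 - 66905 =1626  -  68531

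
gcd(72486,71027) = 1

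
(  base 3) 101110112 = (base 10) 7628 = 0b1110111001100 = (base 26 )B7A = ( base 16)1DCC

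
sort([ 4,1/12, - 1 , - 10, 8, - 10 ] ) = [ - 10, - 10,  -  1,1/12,4,8]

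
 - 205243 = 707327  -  912570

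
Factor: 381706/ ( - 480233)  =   - 554/697 = - 2^1*17^( - 1 )*41^(-1 )*277^1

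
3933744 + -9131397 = -5197653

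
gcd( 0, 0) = 0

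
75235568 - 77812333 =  - 2576765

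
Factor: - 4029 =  - 3^1*17^1*79^1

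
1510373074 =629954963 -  - 880418111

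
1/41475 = 1/41475 = 0.00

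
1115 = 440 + 675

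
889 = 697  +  192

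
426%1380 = 426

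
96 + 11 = 107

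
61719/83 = 743  +  50/83 = 743.60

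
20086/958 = 10043/479= 20.97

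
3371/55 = 61 + 16/55=61.29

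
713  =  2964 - 2251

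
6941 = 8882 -1941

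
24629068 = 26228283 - 1599215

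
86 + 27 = 113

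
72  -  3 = 69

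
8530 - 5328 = 3202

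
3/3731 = 3/3731 = 0.00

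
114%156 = 114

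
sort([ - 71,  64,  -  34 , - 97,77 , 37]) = [ - 97,  -  71 , - 34 , 37  ,  64 , 77 ] 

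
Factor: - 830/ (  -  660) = 83/66  =  2^( - 1 )*3^( - 1) * 11^( - 1 )*83^1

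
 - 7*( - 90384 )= 632688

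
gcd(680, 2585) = 5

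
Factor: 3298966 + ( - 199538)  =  2^2 * 774857^1 = 3099428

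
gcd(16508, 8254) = 8254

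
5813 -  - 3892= 9705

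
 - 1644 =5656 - 7300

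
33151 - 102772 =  - 69621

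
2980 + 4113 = 7093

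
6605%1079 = 131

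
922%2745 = 922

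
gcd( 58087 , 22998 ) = 1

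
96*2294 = 220224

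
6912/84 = 82 + 2/7 = 82.29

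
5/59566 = 5/59566 = 0.00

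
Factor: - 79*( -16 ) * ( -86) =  -2^5*43^1*79^1 = - 108704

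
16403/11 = 1491 + 2/11= 1491.18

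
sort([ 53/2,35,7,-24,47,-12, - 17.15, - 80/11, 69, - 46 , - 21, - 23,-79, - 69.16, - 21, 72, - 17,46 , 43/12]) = [ - 79 ,  -  69.16 , - 46 , - 24, - 23, - 21, - 21,-17.15, - 17,  -  12, - 80/11,43/12, 7,53/2, 35,46,47,  69, 72 ]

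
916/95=9+61/95 = 9.64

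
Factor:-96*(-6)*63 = 36288 = 2^6* 3^4 * 7^1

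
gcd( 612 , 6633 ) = 9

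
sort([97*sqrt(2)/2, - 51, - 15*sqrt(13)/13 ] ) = [ - 51, - 15 * sqrt(13 )/13,  97*sqrt(2)/2]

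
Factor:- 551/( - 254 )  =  2^(-1 )*19^1* 29^1*127^( - 1)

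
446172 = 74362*6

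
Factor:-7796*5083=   -2^2*13^1* 17^1 * 23^1*1949^1 =- 39627068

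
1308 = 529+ 779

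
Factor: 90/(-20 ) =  - 9/2 = - 2^( -1) *3^2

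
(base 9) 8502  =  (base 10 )6239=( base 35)539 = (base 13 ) 2abc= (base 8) 14137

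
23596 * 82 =1934872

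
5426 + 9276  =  14702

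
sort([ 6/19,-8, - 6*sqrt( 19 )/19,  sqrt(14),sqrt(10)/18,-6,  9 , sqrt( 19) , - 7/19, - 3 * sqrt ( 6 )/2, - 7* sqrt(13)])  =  [  -  7 * sqrt (13 ), - 8,  -  6, - 3*sqrt( 6 )/2,- 6*sqrt( 19 ) /19,-7/19, sqrt(10) /18, 6/19, sqrt( 14), sqrt( 19 ), 9] 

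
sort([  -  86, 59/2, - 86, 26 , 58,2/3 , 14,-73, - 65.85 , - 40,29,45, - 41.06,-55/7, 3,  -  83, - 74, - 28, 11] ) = [  -  86 , - 86,-83,-74, - 73, - 65.85, - 41.06,-40, - 28,  -  55/7,2/3,  3, 11,14,26,  29, 59/2,45 , 58]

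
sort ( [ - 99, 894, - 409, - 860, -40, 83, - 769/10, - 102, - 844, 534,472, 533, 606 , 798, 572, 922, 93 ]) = [ - 860, - 844, - 409,-102, - 99, - 769/10, - 40, 83, 93, 472,533, 534,  572, 606, 798, 894, 922 ]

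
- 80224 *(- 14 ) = 1123136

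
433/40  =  433/40 =10.82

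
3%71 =3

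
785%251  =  32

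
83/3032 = 83/3032 = 0.03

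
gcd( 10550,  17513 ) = 211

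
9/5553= 1/617 = 0.00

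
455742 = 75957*6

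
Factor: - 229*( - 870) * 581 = 115752630 = 2^1*3^1*5^1*7^1*29^1*83^1*229^1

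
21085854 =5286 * 3989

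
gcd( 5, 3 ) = 1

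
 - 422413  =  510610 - 933023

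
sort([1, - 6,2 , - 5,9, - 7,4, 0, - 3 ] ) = [ - 7, - 6, - 5, - 3, 0, 1, 2,4,9 ]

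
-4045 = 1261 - 5306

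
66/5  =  66/5=13.20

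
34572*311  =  10751892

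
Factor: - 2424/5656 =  - 3/7= - 3^1 * 7^( - 1 )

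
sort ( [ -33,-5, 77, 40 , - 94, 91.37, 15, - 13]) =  [ - 94, - 33,-13, - 5, 15,40, 77, 91.37]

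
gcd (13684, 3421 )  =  3421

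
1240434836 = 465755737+774679099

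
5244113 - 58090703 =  -52846590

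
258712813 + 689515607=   948228420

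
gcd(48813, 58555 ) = 1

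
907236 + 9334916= 10242152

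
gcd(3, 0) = 3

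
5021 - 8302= - 3281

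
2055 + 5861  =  7916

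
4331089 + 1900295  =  6231384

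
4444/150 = 29 + 47/75 = 29.63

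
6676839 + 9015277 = 15692116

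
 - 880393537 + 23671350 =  - 856722187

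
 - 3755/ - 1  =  3755/1=3755.00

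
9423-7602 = 1821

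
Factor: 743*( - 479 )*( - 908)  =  2^2 * 227^1* 479^1*743^1 = 323154476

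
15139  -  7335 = 7804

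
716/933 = 716/933 = 0.77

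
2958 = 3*986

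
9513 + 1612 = 11125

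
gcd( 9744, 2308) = 4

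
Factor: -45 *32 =  -  2^5*3^2*5^1 = -1440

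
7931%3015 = 1901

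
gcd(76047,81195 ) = 3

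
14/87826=7/43913 = 0.00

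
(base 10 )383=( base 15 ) 1a8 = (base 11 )319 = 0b101111111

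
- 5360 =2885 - 8245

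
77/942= 77/942 = 0.08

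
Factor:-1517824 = -2^8*7^2*11^2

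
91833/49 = 13119/7 = 1874.14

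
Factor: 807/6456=1/8 = 2^( - 3) 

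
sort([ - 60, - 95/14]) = [- 60, - 95/14]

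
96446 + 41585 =138031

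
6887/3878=1+3009/3878 = 1.78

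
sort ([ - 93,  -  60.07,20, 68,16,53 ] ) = [  -  93 ,-60.07,16, 20, 53,  68]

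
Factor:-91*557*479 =-24279073 =-7^1*13^1*479^1*557^1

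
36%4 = 0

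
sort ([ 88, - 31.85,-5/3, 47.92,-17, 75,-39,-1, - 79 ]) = [-79, - 39, - 31.85,-17,  -  5/3, - 1, 47.92,75,88] 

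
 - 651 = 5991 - 6642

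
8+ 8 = 16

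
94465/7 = 13495 = 13495.00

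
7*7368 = 51576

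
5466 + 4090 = 9556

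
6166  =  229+5937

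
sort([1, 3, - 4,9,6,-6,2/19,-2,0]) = [-6,  -  4,-2 , 0,2/19,1, 3, 6,9] 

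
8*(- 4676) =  - 37408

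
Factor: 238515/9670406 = 2^( - 1) * 3^1 * 5^1*15901^1*4835203^( - 1 )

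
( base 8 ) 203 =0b10000011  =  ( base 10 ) 131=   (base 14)95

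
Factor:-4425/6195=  - 5/7 = - 5^1*7^( - 1)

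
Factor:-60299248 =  - 2^4 *3768703^1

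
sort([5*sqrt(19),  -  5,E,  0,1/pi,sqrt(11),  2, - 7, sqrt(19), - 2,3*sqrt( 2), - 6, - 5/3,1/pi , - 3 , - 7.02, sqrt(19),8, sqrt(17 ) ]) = [ - 7.02,-7, - 6, - 5, - 3,-2, - 5/3, 0,1/pi,1/pi,2,E , sqrt(11 ),sqrt(17), 3*sqrt( 2),sqrt( 19 ),sqrt( 19 ), 8,5*sqrt(19)] 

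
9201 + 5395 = 14596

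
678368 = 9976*68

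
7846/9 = 7846/9 = 871.78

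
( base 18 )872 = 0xaa0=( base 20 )6g0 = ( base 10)2720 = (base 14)dc4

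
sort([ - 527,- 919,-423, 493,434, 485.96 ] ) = [ - 919, - 527, - 423,434, 485.96, 493]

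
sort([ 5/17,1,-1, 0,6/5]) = [ - 1 , 0, 5/17,  1, 6/5]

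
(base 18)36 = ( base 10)60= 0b111100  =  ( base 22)2G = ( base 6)140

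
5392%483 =79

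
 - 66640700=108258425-174899125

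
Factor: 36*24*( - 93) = -2^5*3^4*31^1 =-80352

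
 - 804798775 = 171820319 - 976619094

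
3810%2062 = 1748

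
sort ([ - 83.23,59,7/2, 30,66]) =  [-83.23,7/2,30,59,66]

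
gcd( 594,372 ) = 6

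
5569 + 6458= 12027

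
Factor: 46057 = 11^1*53^1*79^1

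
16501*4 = 66004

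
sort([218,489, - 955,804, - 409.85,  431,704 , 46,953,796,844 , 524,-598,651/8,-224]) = [ - 955, - 598, - 409.85,  -  224 , 46, 651/8, 218,431, 489,524 , 704,796,804, 844,953]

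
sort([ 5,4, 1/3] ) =[ 1/3,4,  5]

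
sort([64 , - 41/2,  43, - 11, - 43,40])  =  [-43, -41/2, - 11,40,43 , 64 ]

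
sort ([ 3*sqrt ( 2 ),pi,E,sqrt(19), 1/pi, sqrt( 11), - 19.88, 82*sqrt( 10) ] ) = [ - 19.88,1/pi,E, pi, sqrt(11), 3*sqrt( 2),sqrt( 19 ), 82*sqrt(10) ] 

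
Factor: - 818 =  - 2^1*409^1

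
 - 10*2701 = - 27010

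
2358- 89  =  2269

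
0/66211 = 0 = 0.00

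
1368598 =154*8887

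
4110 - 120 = 3990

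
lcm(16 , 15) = 240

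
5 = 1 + 4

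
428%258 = 170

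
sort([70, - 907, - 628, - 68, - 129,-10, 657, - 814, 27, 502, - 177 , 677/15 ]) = [ -907, - 814, - 628 ,-177, - 129, - 68, - 10,27,677/15,  70,502, 657] 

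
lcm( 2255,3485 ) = 38335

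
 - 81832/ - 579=424/3= 141.33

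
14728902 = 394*37383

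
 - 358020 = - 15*23868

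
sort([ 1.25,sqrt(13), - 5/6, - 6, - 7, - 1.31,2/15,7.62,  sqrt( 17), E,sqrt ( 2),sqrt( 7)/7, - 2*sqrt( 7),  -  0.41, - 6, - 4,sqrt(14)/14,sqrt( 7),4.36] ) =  [ - 7, - 6, - 6, -2*sqrt(7), - 4, - 1.31, - 5/6,  -  0.41,2/15,sqrt(14 ) /14,sqrt( 7)/7,1.25,sqrt(2 ),  sqrt( 7 ), E,sqrt( 13), sqrt (17),4.36,7.62]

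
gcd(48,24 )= 24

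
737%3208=737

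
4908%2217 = 474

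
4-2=2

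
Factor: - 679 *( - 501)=340179 = 3^1 * 7^1*97^1 * 167^1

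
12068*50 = 603400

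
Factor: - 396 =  - 2^2*3^2*11^1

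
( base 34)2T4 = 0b110011100110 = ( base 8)6346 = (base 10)3302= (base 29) 3QP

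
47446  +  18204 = 65650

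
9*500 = 4500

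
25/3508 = 25/3508 = 0.01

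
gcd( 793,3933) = 1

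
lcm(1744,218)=1744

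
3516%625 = 391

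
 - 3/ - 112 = 3/112  =  0.03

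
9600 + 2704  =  12304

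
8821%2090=461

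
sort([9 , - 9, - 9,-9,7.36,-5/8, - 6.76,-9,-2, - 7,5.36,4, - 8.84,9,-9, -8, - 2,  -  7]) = [ - 9, - 9, - 9,-9,-9, - 8.84, - 8 , - 7,-7,-6.76,-2,-2, - 5/8,4, 5.36,7.36,9,9 ] 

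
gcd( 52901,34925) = 1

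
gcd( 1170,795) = 15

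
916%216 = 52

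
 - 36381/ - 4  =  9095  +  1/4 = 9095.25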